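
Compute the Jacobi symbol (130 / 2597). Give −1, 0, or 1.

1

Pull out 2: since 2597 ≡ 5 (mod 8), (2/2597) = -1.
Reciprocity: 65 ≡ 1 and 2597 ≡ 1 (mod 4), so (65/2597) = +(2597/65).
Reduce top mod 65: now compute (62/65).
Pull out 2: since 65 ≡ 1 (mod 8), (2/65) = +1.
Reciprocity: 31 ≡ 3 and 65 ≡ 1 (mod 4), so (31/65) = +(65/31).
Reduce top mod 31: now compute (3/31).
Reciprocity: 3 ≡ 3 and 31 ≡ 3 (mod 4), so (3/31) = −(31/3).
Reduce top mod 3: now compute (1/3).
Reached (1/3) = 1. Collecting the sign flips along the way, the symbol is +1.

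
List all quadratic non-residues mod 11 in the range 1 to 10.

Square k = 1,…,5 (k and 11−k give the same square):
1²=1, 2²=4, 3²=9, 4²≡5, 5²≡3 (mod 11).
The residues are {1, 3, 4, 5, 9}; the non-residues are the remaining 5 nonzero classes.

2 6 7 8 10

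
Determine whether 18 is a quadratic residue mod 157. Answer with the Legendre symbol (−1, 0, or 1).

Pull out 2: since 157 ≡ 5 (mod 8), (2/157) = -1.
Reciprocity: 9 ≡ 1 and 157 ≡ 1 (mod 4), so (9/157) = +(157/9).
Reduce top mod 9: now compute (4/9).
Pull out 2^2: since 9 ≡ 1 (mod 8), (2/9) = +1, so (2/9)^2 = +1.
Reached (1/9) = 1. Collecting the sign flips along the way, the symbol is -1.

-1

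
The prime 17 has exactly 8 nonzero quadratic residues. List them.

Square k = 1,…,8 (k and 17−k give the same square):
1²=1, 2²=4, 3²=9, 4²=16, 5²≡8, 6²≡2, 7²≡15, 8²≡13 (mod 17).
So the quadratic residues mod 17 are {1, 2, 4, 8, 9, 13, 15, 16}.

1, 2, 4, 8, 9, 13, 15, 16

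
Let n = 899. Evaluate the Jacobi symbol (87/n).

0

Reciprocity: 87 ≡ 3 and 899 ≡ 3 (mod 4), so (87/899) = −(899/87).
Reduce top mod 87: now compute (29/87).
Reciprocity: 29 ≡ 1 and 87 ≡ 3 (mod 4), so (29/87) = +(87/29).
Reduce top mod 29: now compute (0/29).
Top reduces to 0: gcd > 1, so the symbol is 0.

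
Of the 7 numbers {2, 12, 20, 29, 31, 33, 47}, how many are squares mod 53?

(2/53) = -1 → non-residue.
(12/53) = -1 → non-residue.
(20/53) = -1 → non-residue.
(29/53) = +1 → QR.
(31/53) = -1 → non-residue.
(33/53) = -1 → non-residue.
(47/53) = +1 → QR.
Total quadratic residues among the 7: 2.

2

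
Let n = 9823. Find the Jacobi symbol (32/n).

Pull out 2^5: since 9823 ≡ 7 (mod 8), (2/9823) = +1, so (2/9823)^5 = +1.
Reached (1/9823) = 1. Collecting the sign flips along the way, the symbol is +1.

1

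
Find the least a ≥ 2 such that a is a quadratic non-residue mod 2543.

(2/2543) = +1, so 2 is a residue.
(3/2543) = +1, so 3 is a residue.
(4/2543) = +1, so 4 is a residue.
(5/2543) = −1, so 5 is the smallest positive non-residue mod 2543.

5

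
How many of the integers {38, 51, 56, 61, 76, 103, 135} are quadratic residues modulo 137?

(38/137) = +1 → QR.
(51/137) = -1 → non-residue.
(56/137) = +1 → QR.
(61/137) = +1 → QR.
(76/137) = +1 → QR.
(103/137) = +1 → QR.
(135/137) = +1 → QR.
Total quadratic residues among the 7: 6.

6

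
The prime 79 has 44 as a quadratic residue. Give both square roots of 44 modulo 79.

26, 53

Since 79 ≡ 3 (mod 4), a square root of 44 is 44^((79+1)/4) = 44^20 mod 79.
Repeated squaring: 44^2≡40, 44^4≡20, 44^8≡5, 44^16≡25 (mod 79).
44^20 = 44^(16+4) ≡ 26 (mod 79).
Check: 26² = 676 ≡ 44 (mod 79). The two roots are 26 and 53.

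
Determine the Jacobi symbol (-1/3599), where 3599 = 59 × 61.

First reduce: -1 ≡ 3598 (mod 3599).
Pull out 2: since 3599 ≡ 7 (mod 8), (2/3599) = +1.
Reciprocity: 1799 ≡ 3 and 3599 ≡ 3 (mod 4), so (1799/3599) = −(3599/1799).
Reduce top mod 1799: now compute (1/1799).
Reached (1/1799) = 1. Collecting the sign flips along the way, the symbol is -1.

-1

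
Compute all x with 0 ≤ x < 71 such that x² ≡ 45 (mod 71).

20, 51

Since 71 ≡ 3 (mod 4), a square root of 45 is 45^((71+1)/4) = 45^18 mod 71.
Repeated squaring: 45^2≡37, 45^4≡20, 45^8≡45, 45^16≡37 (mod 71).
45^18 = 45^(16+2) ≡ 20 (mod 71).
Check: 20² = 400 ≡ 45 (mod 71). The two roots are 20 and 51.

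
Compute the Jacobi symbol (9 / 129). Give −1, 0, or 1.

Reciprocity: 9 ≡ 1 and 129 ≡ 1 (mod 4), so (9/129) = +(129/9).
Reduce top mod 9: now compute (3/9).
Reciprocity: 3 ≡ 3 and 9 ≡ 1 (mod 4), so (3/9) = +(9/3).
Reduce top mod 3: now compute (0/3).
Top reduces to 0: gcd > 1, so the symbol is 0.

0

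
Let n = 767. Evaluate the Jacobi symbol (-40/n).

1

First reduce: -40 ≡ 727 (mod 767).
Reciprocity: 727 ≡ 3 and 767 ≡ 3 (mod 4), so (727/767) = −(767/727).
Reduce top mod 727: now compute (40/727).
Pull out 2^3: since 727 ≡ 7 (mod 8), (2/727) = +1, so (2/727)^3 = +1.
Reciprocity: 5 ≡ 1 and 727 ≡ 3 (mod 4), so (5/727) = +(727/5).
Reduce top mod 5: now compute (2/5).
Pull out 2: since 5 ≡ 5 (mod 8), (2/5) = -1.
Reached (1/5) = 1. Collecting the sign flips along the way, the symbol is +1.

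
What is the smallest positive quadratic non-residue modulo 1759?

(2/1759) = +1, so 2 is a residue.
(3/1759) = −1, so 3 is the smallest positive non-residue mod 1759.

3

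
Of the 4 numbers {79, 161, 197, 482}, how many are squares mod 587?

3

(79/587) = +1 → QR.
(161/587) = -1 → non-residue.
(197/587) = +1 → QR.
(482/587) = +1 → QR.
Total quadratic residues among the 4: 3.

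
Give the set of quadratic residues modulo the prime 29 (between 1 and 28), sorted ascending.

1, 4, 5, 6, 7, 9, 13, 16, 20, 22, 23, 24, 25, 28

Square k = 1,…,14 (k and 29−k give the same square):
1²=1, 2²=4, 3²=9, 4²=16, 5²=25, 6²≡7, 7²≡20, 8²≡6, 9²≡23, 10²≡13, 11²≡5, 12²≡28, 13²≡24, 14²≡22 (mod 29).
So the quadratic residues mod 29 are {1, 4, 5, 6, 7, 9, 13, 16, 20, 22, 23, 24, 25, 28}.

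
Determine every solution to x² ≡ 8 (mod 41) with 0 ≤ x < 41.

7, 34

41 ≡ 1 (mod 4), so we find a root by search.
Trying successive values, 7² = 49 ≡ 8 (mod 41). The other root is 41 − 7 = 34.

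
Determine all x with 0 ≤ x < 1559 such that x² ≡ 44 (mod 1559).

259, 1300

Since 1559 ≡ 3 (mod 4), a square root of 44 is 44^((1559+1)/4) = 44^390 mod 1559.
Repeated squaring: 44^2≡377, 44^4≡260, 44^8≡563, 44^16≡492, 44^32≡419, 44^64≡953, 44^128≡871, 44^256≡967 (mod 1559).
44^390 = 44^(256+128+4+2) ≡ 1300 (mod 1559).
Check: 1300² = 1690000 ≡ 44 (mod 1559). The two roots are 259 and 1300.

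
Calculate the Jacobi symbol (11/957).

Reciprocity: 11 ≡ 3 and 957 ≡ 1 (mod 4), so (11/957) = +(957/11).
Reduce top mod 11: now compute (0/11).
Top reduces to 0: gcd > 1, so the symbol is 0.

0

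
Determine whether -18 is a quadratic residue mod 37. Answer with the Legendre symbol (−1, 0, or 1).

-1

First reduce: -18 ≡ 19 (mod 37).
Reciprocity: 19 ≡ 3 and 37 ≡ 1 (mod 4), so (19/37) = +(37/19).
Reduce top mod 19: now compute (18/19).
Pull out 2: since 19 ≡ 3 (mod 8), (2/19) = -1.
Reciprocity: 9 ≡ 1 and 19 ≡ 3 (mod 4), so (9/19) = +(19/9).
Reduce top mod 9: now compute (1/9).
Reached (1/9) = 1. Collecting the sign flips along the way, the symbol is -1.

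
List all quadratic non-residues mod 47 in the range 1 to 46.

Square k = 1,…,23 (k and 47−k give the same square):
1²=1, 2²=4, 3²=9, 4²=16, 5²=25, 6²=36, 7²≡2, 8²≡17, 9²≡34, 10²≡6, 11²≡27, 12²≡3, 13²≡28, 14²≡8, 15²≡37, 16²≡21, 17²≡7, 18²≡42, 19²≡32, 20²≡24, 21²≡18, 22²≡14, 23²≡12 (mod 47).
The residues are {1, 2, 3, 4, 6, 7, 8, 9, 12, 14, 16, 17, 18, 21, 24, 25, 27, 28, 32, 34, 36, 37, 42}; the non-residues are the remaining 23 nonzero classes.

5, 10, 11, 13, 15, 19, 20, 22, 23, 26, 29, 30, 31, 33, 35, 38, 39, 40, 41, 43, 44, 45, 46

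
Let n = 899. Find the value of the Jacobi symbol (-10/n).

1

First reduce: -10 ≡ 889 (mod 899).
Reciprocity: 889 ≡ 1 and 899 ≡ 3 (mod 4), so (889/899) = +(899/889).
Reduce top mod 889: now compute (10/889).
Pull out 2: since 889 ≡ 1 (mod 8), (2/889) = +1.
Reciprocity: 5 ≡ 1 and 889 ≡ 1 (mod 4), so (5/889) = +(889/5).
Reduce top mod 5: now compute (4/5).
Pull out 2^2: since 5 ≡ 5 (mod 8), (2/5) = -1, so (2/5)^2 = +1.
Reached (1/5) = 1. Collecting the sign flips along the way, the symbol is +1.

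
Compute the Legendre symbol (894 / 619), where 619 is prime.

-1

Euler's criterion: (894/619) ≡ 275^309 (mod 619).
275^2 ≡ 107 (mod 619)
275^4 ≡ 307 (mod 619)
275^8 ≡ 161 (mod 619)
275^16 ≡ 542 (mod 619)
275^32 ≡ 358 (mod 619)
275^64 ≡ 31 (mod 619)
275^128 ≡ 342 (mod 619)
275^256 ≡ 592 (mod 619)
275^309 = 275^(256+32+16+4+1) ≡ 618 (mod 619).
Result is 618 ≡ −1, so (894/619) = −1.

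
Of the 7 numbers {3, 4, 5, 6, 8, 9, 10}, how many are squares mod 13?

4

(3/13) = +1 → QR.
(4/13) = +1 → QR.
(5/13) = -1 → non-residue.
(6/13) = -1 → non-residue.
(8/13) = -1 → non-residue.
(9/13) = +1 → QR.
(10/13) = +1 → QR.
Total quadratic residues among the 7: 4.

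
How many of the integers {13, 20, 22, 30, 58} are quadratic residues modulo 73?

0

(13/73) = -1 → non-residue.
(20/73) = -1 → non-residue.
(22/73) = -1 → non-residue.
(30/73) = -1 → non-residue.
(58/73) = -1 → non-residue.
Total quadratic residues among the 5: 0.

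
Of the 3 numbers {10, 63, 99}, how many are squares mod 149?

(10/149) = -1 → non-residue.
(63/149) = +1 → QR.
(99/149) = -1 → non-residue.
Total quadratic residues among the 3: 1.

1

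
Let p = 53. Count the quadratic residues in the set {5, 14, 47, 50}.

(5/53) = -1 → non-residue.
(14/53) = -1 → non-residue.
(47/53) = +1 → QR.
(50/53) = -1 → non-residue.
Total quadratic residues among the 4: 1.

1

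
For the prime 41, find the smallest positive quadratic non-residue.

(2/41) = +1, so 2 is a residue.
(3/41) = −1, so 3 is the smallest positive non-residue mod 41.

3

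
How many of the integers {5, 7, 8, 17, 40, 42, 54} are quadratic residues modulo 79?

(5/79) = +1 → QR.
(7/79) = -1 → non-residue.
(8/79) = +1 → QR.
(17/79) = -1 → non-residue.
(40/79) = +1 → QR.
(42/79) = +1 → QR.
(54/79) = -1 → non-residue.
Total quadratic residues among the 7: 4.

4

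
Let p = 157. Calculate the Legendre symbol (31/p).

1

Reciprocity: 31 ≡ 3 and 157 ≡ 1 (mod 4), so (31/157) = +(157/31).
Reduce top mod 31: now compute (2/31).
Pull out 2: since 31 ≡ 7 (mod 8), (2/31) = +1.
Reached (1/31) = 1. Collecting the sign flips along the way, the symbol is +1.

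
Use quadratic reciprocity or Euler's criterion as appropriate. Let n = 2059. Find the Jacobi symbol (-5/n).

-1

First reduce: -5 ≡ 2054 (mod 2059).
Pull out 2: since 2059 ≡ 3 (mod 8), (2/2059) = -1.
Reciprocity: 1027 ≡ 3 and 2059 ≡ 3 (mod 4), so (1027/2059) = −(2059/1027).
Reduce top mod 1027: now compute (5/1027).
Reciprocity: 5 ≡ 1 and 1027 ≡ 3 (mod 4), so (5/1027) = +(1027/5).
Reduce top mod 5: now compute (2/5).
Pull out 2: since 5 ≡ 5 (mod 8), (2/5) = -1.
Reached (1/5) = 1. Collecting the sign flips along the way, the symbol is -1.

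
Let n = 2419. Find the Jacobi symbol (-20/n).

First reduce: -20 ≡ 2399 (mod 2419).
Reciprocity: 2399 ≡ 3 and 2419 ≡ 3 (mod 4), so (2399/2419) = −(2419/2399).
Reduce top mod 2399: now compute (20/2399).
Pull out 2^2: since 2399 ≡ 7 (mod 8), (2/2399) = +1, so (2/2399)^2 = +1.
Reciprocity: 5 ≡ 1 and 2399 ≡ 3 (mod 4), so (5/2399) = +(2399/5).
Reduce top mod 5: now compute (4/5).
Pull out 2^2: since 5 ≡ 5 (mod 8), (2/5) = -1, so (2/5)^2 = +1.
Reached (1/5) = 1. Collecting the sign flips along the way, the symbol is -1.

-1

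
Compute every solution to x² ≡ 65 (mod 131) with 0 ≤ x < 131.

Since 131 ≡ 3 (mod 4), a square root of 65 is 65^((131+1)/4) = 65^33 mod 131.
Repeated squaring: 65^2≡33, 65^4≡41, 65^8≡109, 65^16≡91, 65^32≡28 (mod 131).
65^33 = 65^(32+1) ≡ 117 (mod 131).
Check: 117² = 13689 ≡ 65 (mod 131). The two roots are 14 and 117.

14, 117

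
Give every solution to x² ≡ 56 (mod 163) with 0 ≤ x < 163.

Since 163 ≡ 3 (mod 4), a square root of 56 is 56^((163+1)/4) = 56^41 mod 163.
Repeated squaring: 56^2≡39, 56^4≡54, 56^8≡145, 56^16≡161, 56^32≡4 (mod 163).
56^41 = 56^(32+8+1) ≡ 43 (mod 163).
Check: 43² = 1849 ≡ 56 (mod 163). The two roots are 43 and 120.

43, 120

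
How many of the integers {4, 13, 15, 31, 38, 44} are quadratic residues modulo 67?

2

(4/67) = +1 → QR.
(13/67) = -1 → non-residue.
(15/67) = +1 → QR.
(31/67) = -1 → non-residue.
(38/67) = -1 → non-residue.
(44/67) = -1 → non-residue.
Total quadratic residues among the 6: 2.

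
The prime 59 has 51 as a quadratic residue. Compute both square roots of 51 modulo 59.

13, 46

Since 59 ≡ 3 (mod 4), a square root of 51 is 51^((59+1)/4) = 51^15 mod 59.
Repeated squaring: 51^2≡5, 51^4≡25, 51^8≡35 (mod 59).
51^15 = 51^(8+4+2+1) ≡ 46 (mod 59).
Check: 46² = 2116 ≡ 51 (mod 59). The two roots are 13 and 46.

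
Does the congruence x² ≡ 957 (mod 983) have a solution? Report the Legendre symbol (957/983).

Reciprocity: 957 ≡ 1 and 983 ≡ 3 (mod 4), so (957/983) = +(983/957).
Reduce top mod 957: now compute (26/957).
Pull out 2: since 957 ≡ 5 (mod 8), (2/957) = -1.
Reciprocity: 13 ≡ 1 and 957 ≡ 1 (mod 4), so (13/957) = +(957/13).
Reduce top mod 13: now compute (8/13).
Pull out 2^3: since 13 ≡ 5 (mod 8), (2/13) = -1, so (2/13)^3 = -1.
Reached (1/13) = 1. Collecting the sign flips along the way, the symbol is +1.

1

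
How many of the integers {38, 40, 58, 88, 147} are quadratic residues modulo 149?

1

(38/149) = -1 → non-residue.
(40/149) = -1 → non-residue.
(58/149) = -1 → non-residue.
(88/149) = +1 → QR.
(147/149) = -1 → non-residue.
Total quadratic residues among the 5: 1.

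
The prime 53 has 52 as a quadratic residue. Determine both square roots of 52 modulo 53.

23, 30

53 ≡ 1 (mod 4), so we find a root by search.
Trying successive values, 23² = 529 ≡ 52 (mod 53). The other root is 53 − 23 = 30.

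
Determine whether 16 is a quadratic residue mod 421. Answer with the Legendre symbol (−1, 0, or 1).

1

Euler's criterion: (16/421) ≡ 16^210 (mod 421).
16^2 ≡ 256 (mod 421)
16^4 ≡ 281 (mod 421)
16^8 ≡ 234 (mod 421)
16^16 ≡ 26 (mod 421)
16^32 ≡ 255 (mod 421)
16^64 ≡ 191 (mod 421)
16^128 ≡ 275 (mod 421)
16^210 = 16^(128+64+16+2) ≡ 1 (mod 421).
Result is 1, so (16/421) = 1.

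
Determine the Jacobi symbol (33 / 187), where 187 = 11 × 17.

0

Reciprocity: 33 ≡ 1 and 187 ≡ 3 (mod 4), so (33/187) = +(187/33).
Reduce top mod 33: now compute (22/33).
Pull out 2: since 33 ≡ 1 (mod 8), (2/33) = +1.
Reciprocity: 11 ≡ 3 and 33 ≡ 1 (mod 4), so (11/33) = +(33/11).
Reduce top mod 11: now compute (0/11).
Top reduces to 0: gcd > 1, so the symbol is 0.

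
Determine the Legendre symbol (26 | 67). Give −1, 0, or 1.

Pull out 2: since 67 ≡ 3 (mod 8), (2/67) = -1.
Reciprocity: 13 ≡ 1 and 67 ≡ 3 (mod 4), so (13/67) = +(67/13).
Reduce top mod 13: now compute (2/13).
Pull out 2: since 13 ≡ 5 (mod 8), (2/13) = -1.
Reached (1/13) = 1. Collecting the sign flips along the way, the symbol is +1.

1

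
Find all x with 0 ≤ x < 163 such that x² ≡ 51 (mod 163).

41, 122

Since 163 ≡ 3 (mod 4), a square root of 51 is 51^((163+1)/4) = 51^41 mod 163.
Repeated squaring: 51^2≡156, 51^4≡49, 51^8≡119, 51^16≡143, 51^32≡74 (mod 163).
51^41 = 51^(32+8+1) ≡ 41 (mod 163).
Check: 41² = 1681 ≡ 51 (mod 163). The two roots are 41 and 122.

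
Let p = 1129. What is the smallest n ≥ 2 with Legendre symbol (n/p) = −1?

(2/1129) = +1, so 2 is a residue.
(3/1129) = +1, so 3 is a residue.
(4/1129) = +1, so 4 is a residue.
(5/1129) = +1, so 5 is a residue.
(6/1129) = +1, so 6 is a residue.
(7/1129) = +1, so 7 is a residue.
(8/1129) = +1, so 8 is a residue.
(9/1129) = +1, so 9 is a residue.
(10/1129) = +1, so 10 is a residue.
(11/1129) = −1, so 11 is the smallest positive non-residue mod 1129.

11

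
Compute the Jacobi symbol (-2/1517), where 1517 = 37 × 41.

First reduce: -2 ≡ 1515 (mod 1517).
Reciprocity: 1515 ≡ 3 and 1517 ≡ 1 (mod 4), so (1515/1517) = +(1517/1515).
Reduce top mod 1515: now compute (2/1515).
Pull out 2: since 1515 ≡ 3 (mod 8), (2/1515) = -1.
Reached (1/1515) = 1. Collecting the sign flips along the way, the symbol is -1.

-1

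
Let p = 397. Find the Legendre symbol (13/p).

-1

Reciprocity: 13 ≡ 1 and 397 ≡ 1 (mod 4), so (13/397) = +(397/13).
Reduce top mod 13: now compute (7/13).
Reciprocity: 7 ≡ 3 and 13 ≡ 1 (mod 4), so (7/13) = +(13/7).
Reduce top mod 7: now compute (6/7).
Pull out 2: since 7 ≡ 7 (mod 8), (2/7) = +1.
Reciprocity: 3 ≡ 3 and 7 ≡ 3 (mod 4), so (3/7) = −(7/3).
Reduce top mod 3: now compute (1/3).
Reached (1/3) = 1. Collecting the sign flips along the way, the symbol is -1.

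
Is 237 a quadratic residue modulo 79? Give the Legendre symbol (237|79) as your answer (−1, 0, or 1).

0

First reduce: 237 ≡ 0 (mod 79).
Top reduces to 0: gcd > 1, so the symbol is 0.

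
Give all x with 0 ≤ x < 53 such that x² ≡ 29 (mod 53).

20, 33

53 ≡ 1 (mod 4), so we find a root by search.
Trying successive values, 20² = 400 ≡ 29 (mod 53). The other root is 53 − 20 = 33.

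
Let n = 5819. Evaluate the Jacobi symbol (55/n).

Reciprocity: 55 ≡ 3 and 5819 ≡ 3 (mod 4), so (55/5819) = −(5819/55).
Reduce top mod 55: now compute (44/55).
Pull out 2^2: since 55 ≡ 7 (mod 8), (2/55) = +1, so (2/55)^2 = +1.
Reciprocity: 11 ≡ 3 and 55 ≡ 3 (mod 4), so (11/55) = −(55/11).
Reduce top mod 11: now compute (0/11).
Top reduces to 0: gcd > 1, so the symbol is 0.

0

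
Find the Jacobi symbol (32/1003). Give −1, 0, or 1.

Pull out 2^5: since 1003 ≡ 3 (mod 8), (2/1003) = -1, so (2/1003)^5 = -1.
Reached (1/1003) = 1. Collecting the sign flips along the way, the symbol is -1.

-1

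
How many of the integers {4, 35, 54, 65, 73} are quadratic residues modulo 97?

5

(4/97) = +1 → QR.
(35/97) = +1 → QR.
(54/97) = +1 → QR.
(65/97) = +1 → QR.
(73/97) = +1 → QR.
Total quadratic residues among the 5: 5.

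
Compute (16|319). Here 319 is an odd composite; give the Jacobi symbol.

1

Pull out 2^4: since 319 ≡ 7 (mod 8), (2/319) = +1, so (2/319)^4 = +1.
Reached (1/319) = 1. Collecting the sign flips along the way, the symbol is +1.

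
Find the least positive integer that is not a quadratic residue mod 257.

3

(2/257) = +1, so 2 is a residue.
(3/257) = −1, so 3 is the smallest positive non-residue mod 257.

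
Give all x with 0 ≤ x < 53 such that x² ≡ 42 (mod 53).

53 ≡ 1 (mod 4), so we find a root by search.
Trying successive values, 25² = 625 ≡ 42 (mod 53). The other root is 53 − 25 = 28.

25, 28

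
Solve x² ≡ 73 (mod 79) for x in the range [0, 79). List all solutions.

28, 51

Since 79 ≡ 3 (mod 4), a square root of 73 is 73^((79+1)/4) = 73^20 mod 79.
Repeated squaring: 73^2≡36, 73^4≡32, 73^8≡76, 73^16≡9 (mod 79).
73^20 = 73^(16+4) ≡ 51 (mod 79).
Check: 51² = 2601 ≡ 73 (mod 79). The two roots are 28 and 51.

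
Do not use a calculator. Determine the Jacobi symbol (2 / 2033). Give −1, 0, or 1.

Pull out 2: since 2033 ≡ 1 (mod 8), (2/2033) = +1.
Reached (1/2033) = 1. Collecting the sign flips along the way, the symbol is +1.

1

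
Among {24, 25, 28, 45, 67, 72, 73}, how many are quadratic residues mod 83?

2

(24/83) = -1 → non-residue.
(25/83) = +1 → QR.
(28/83) = +1 → QR.
(45/83) = -1 → non-residue.
(67/83) = -1 → non-residue.
(72/83) = -1 → non-residue.
(73/83) = -1 → non-residue.
Total quadratic residues among the 7: 2.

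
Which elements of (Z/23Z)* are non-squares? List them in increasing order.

5 7 10 11 14 15 17 19 20 21 22

Square k = 1,…,11 (k and 23−k give the same square):
1²=1, 2²=4, 3²=9, 4²=16, 5²≡2, 6²≡13, 7²≡3, 8²≡18, 9²≡12, 10²≡8, 11²≡6 (mod 23).
The residues are {1, 2, 3, 4, 6, 8, 9, 12, 13, 16, 18}; the non-residues are the remaining 11 nonzero classes.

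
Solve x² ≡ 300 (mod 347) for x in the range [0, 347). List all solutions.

Since 347 ≡ 3 (mod 4), a square root of 300 is 300^((347+1)/4) = 300^87 mod 347.
Repeated squaring: 300^2≡127, 300^4≡167, 300^8≡129, 300^16≡332, 300^32≡225, 300^64≡310 (mod 347).
300^87 = 300^(64+16+4+2+1) ≡ 256 (mod 347).
Check: 256² = 65536 ≡ 300 (mod 347). The two roots are 91 and 256.

91, 256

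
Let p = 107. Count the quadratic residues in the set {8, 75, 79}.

(8/107) = -1 → non-residue.
(75/107) = +1 → QR.
(79/107) = +1 → QR.
Total quadratic residues among the 3: 2.

2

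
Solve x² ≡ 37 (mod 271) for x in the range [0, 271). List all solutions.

Since 271 ≡ 3 (mod 4), a square root of 37 is 37^((271+1)/4) = 37^68 mod 271.
Repeated squaring: 37^2≡14, 37^4≡196, 37^8≡205, 37^16≡20, 37^32≡129, 37^64≡110 (mod 271).
37^68 = 37^(64+4) ≡ 151 (mod 271).
Check: 151² = 22801 ≡ 37 (mod 271). The two roots are 120 and 151.

120, 151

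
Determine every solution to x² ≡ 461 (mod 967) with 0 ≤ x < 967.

130, 837

Since 967 ≡ 3 (mod 4), a square root of 461 is 461^((967+1)/4) = 461^242 mod 967.
Repeated squaring: 461^2≡748, 461^4≡578, 461^8≡469, 461^16≡452, 461^32≡267, 461^64≡698, 461^128≡803 (mod 967).
461^242 = 461^(128+64+32+16+2) ≡ 130 (mod 967).
Check: 130² = 16900 ≡ 461 (mod 967). The two roots are 130 and 837.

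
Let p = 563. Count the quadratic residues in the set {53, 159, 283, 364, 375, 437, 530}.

(53/563) = -1 → non-residue.
(159/563) = -1 → non-residue.
(283/563) = -1 → non-residue.
(364/563) = +1 → QR.
(375/563) = -1 → non-residue.
(437/563) = +1 → QR.
(530/563) = -1 → non-residue.
Total quadratic residues among the 7: 2.

2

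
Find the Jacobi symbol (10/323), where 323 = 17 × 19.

Pull out 2: since 323 ≡ 3 (mod 8), (2/323) = -1.
Reciprocity: 5 ≡ 1 and 323 ≡ 3 (mod 4), so (5/323) = +(323/5).
Reduce top mod 5: now compute (3/5).
Reciprocity: 3 ≡ 3 and 5 ≡ 1 (mod 4), so (3/5) = +(5/3).
Reduce top mod 3: now compute (2/3).
Pull out 2: since 3 ≡ 3 (mod 8), (2/3) = -1.
Reached (1/3) = 1. Collecting the sign flips along the way, the symbol is +1.

1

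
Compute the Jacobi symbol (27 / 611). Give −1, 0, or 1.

1

Reciprocity: 27 ≡ 3 and 611 ≡ 3 (mod 4), so (27/611) = −(611/27).
Reduce top mod 27: now compute (17/27).
Reciprocity: 17 ≡ 1 and 27 ≡ 3 (mod 4), so (17/27) = +(27/17).
Reduce top mod 17: now compute (10/17).
Pull out 2: since 17 ≡ 1 (mod 8), (2/17) = +1.
Reciprocity: 5 ≡ 1 and 17 ≡ 1 (mod 4), so (5/17) = +(17/5).
Reduce top mod 5: now compute (2/5).
Pull out 2: since 5 ≡ 5 (mod 8), (2/5) = -1.
Reached (1/5) = 1. Collecting the sign flips along the way, the symbol is +1.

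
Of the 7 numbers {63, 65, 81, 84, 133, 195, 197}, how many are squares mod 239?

3

(63/239) = -1 → non-residue.
(65/239) = -1 → non-residue.
(81/239) = +1 → QR.
(84/239) = -1 → non-residue.
(133/239) = +1 → QR.
(195/239) = -1 → non-residue.
(197/239) = +1 → QR.
Total quadratic residues among the 7: 3.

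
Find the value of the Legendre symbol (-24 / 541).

-1

Euler's criterion: (-24/541) ≡ 517^270 (mod 541).
517^2 ≡ 35 (mod 541)
517^4 ≡ 143 (mod 541)
517^8 ≡ 432 (mod 541)
517^16 ≡ 520 (mod 541)
517^32 ≡ 441 (mod 541)
517^64 ≡ 262 (mod 541)
517^128 ≡ 478 (mod 541)
517^256 ≡ 182 (mod 541)
517^270 = 517^(256+8+4+2) ≡ 540 (mod 541).
Result is 540 ≡ −1, so (-24/541) = −1.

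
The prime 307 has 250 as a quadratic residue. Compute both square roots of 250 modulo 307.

76, 231

Since 307 ≡ 3 (mod 4), a square root of 250 is 250^((307+1)/4) = 250^77 mod 307.
Repeated squaring: 250^2≡179, 250^4≡113, 250^8≡182, 250^16≡275, 250^32≡103, 250^64≡171 (mod 307).
250^77 = 250^(64+8+4+1) ≡ 76 (mod 307).
Check: 76² = 5776 ≡ 250 (mod 307). The two roots are 76 and 231.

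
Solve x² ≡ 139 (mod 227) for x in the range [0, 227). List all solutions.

65, 162

Since 227 ≡ 3 (mod 4), a square root of 139 is 139^((227+1)/4) = 139^57 mod 227.
Repeated squaring: 139^2≡26, 139^4≡222, 139^8≡25, 139^16≡171, 139^32≡185 (mod 227).
139^57 = 139^(32+16+8+1) ≡ 65 (mod 227).
Check: 65² = 4225 ≡ 139 (mod 227). The two roots are 65 and 162.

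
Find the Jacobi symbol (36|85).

Pull out 2^2: since 85 ≡ 5 (mod 8), (2/85) = -1, so (2/85)^2 = +1.
Reciprocity: 9 ≡ 1 and 85 ≡ 1 (mod 4), so (9/85) = +(85/9).
Reduce top mod 9: now compute (4/9).
Pull out 2^2: since 9 ≡ 1 (mod 8), (2/9) = +1, so (2/9)^2 = +1.
Reached (1/9) = 1. Collecting the sign flips along the way, the symbol is +1.

1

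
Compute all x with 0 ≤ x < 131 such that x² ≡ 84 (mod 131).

52, 79

Since 131 ≡ 3 (mod 4), a square root of 84 is 84^((131+1)/4) = 84^33 mod 131.
Repeated squaring: 84^2≡113, 84^4≡62, 84^8≡45, 84^16≡60, 84^32≡63 (mod 131).
84^33 = 84^(32+1) ≡ 52 (mod 131).
Check: 52² = 2704 ≡ 84 (mod 131). The two roots are 52 and 79.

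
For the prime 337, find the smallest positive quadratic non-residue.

5

(2/337) = +1, so 2 is a residue.
(3/337) = +1, so 3 is a residue.
(4/337) = +1, so 4 is a residue.
(5/337) = −1, so 5 is the smallest positive non-residue mod 337.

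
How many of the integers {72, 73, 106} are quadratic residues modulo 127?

2

(72/127) = +1 → QR.
(73/127) = +1 → QR.
(106/127) = -1 → non-residue.
Total quadratic residues among the 3: 2.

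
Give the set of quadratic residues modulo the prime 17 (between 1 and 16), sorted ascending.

1,2,4,8,9,13,15,16

Square k = 1,…,8 (k and 17−k give the same square):
1²=1, 2²=4, 3²=9, 4²=16, 5²≡8, 6²≡2, 7²≡15, 8²≡13 (mod 17).
So the quadratic residues mod 17 are {1, 2, 4, 8, 9, 13, 15, 16}.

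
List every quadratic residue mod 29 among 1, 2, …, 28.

1, 4, 5, 6, 7, 9, 13, 16, 20, 22, 23, 24, 25, 28

Square k = 1,…,14 (k and 29−k give the same square):
1²=1, 2²=4, 3²=9, 4²=16, 5²=25, 6²≡7, 7²≡20, 8²≡6, 9²≡23, 10²≡13, 11²≡5, 12²≡28, 13²≡24, 14²≡22 (mod 29).
So the quadratic residues mod 29 are {1, 4, 5, 6, 7, 9, 13, 16, 20, 22, 23, 24, 25, 28}.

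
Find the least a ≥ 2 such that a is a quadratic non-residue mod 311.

(2/311) = +1, so 2 is a residue.
(3/311) = +1, so 3 is a residue.
(4/311) = +1, so 4 is a residue.
(5/311) = +1, so 5 is a residue.
(6/311) = +1, so 6 is a residue.
(7/311) = +1, so 7 is a residue.
(8/311) = +1, so 8 is a residue.
(9/311) = +1, so 9 is a residue.
(10/311) = +1, so 10 is a residue.
(11/311) = −1, so 11 is the smallest positive non-residue mod 311.

11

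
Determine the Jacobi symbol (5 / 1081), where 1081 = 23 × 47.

1

Reciprocity: 5 ≡ 1 and 1081 ≡ 1 (mod 4), so (5/1081) = +(1081/5).
Reduce top mod 5: now compute (1/5).
Reached (1/5) = 1. Collecting the sign flips along the way, the symbol is +1.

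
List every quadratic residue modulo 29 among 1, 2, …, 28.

Square k = 1,…,14 (k and 29−k give the same square):
1²=1, 2²=4, 3²=9, 4²=16, 5²=25, 6²≡7, 7²≡20, 8²≡6, 9²≡23, 10²≡13, 11²≡5, 12²≡28, 13²≡24, 14²≡22 (mod 29).
So the quadratic residues mod 29 are {1, 4, 5, 6, 7, 9, 13, 16, 20, 22, 23, 24, 25, 28}.

1,4,5,6,7,9,13,16,20,22,23,24,25,28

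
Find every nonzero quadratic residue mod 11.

Square k = 1,…,5 (k and 11−k give the same square):
1²=1, 2²=4, 3²=9, 4²≡5, 5²≡3 (mod 11).
So the quadratic residues mod 11 are {1, 3, 4, 5, 9}.

1, 3, 4, 5, 9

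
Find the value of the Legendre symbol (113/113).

First reduce: 113 ≡ 0 (mod 113).
Top reduces to 0: gcd > 1, so the symbol is 0.

0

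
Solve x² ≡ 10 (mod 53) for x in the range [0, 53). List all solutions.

13, 40

53 ≡ 1 (mod 4), so we find a root by search.
Trying successive values, 13² = 169 ≡ 10 (mod 53). The other root is 53 − 13 = 40.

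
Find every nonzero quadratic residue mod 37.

Square k = 1,…,18 (k and 37−k give the same square):
1²=1, 2²=4, 3²=9, 4²=16, 5²=25, 6²=36, 7²≡12, 8²≡27, 9²≡7, 10²≡26, 11²≡10, 12²≡33, 13²≡21, 14²≡11, 15²≡3, 16²≡34, 17²≡30, 18²≡28 (mod 37).
So the quadratic residues mod 37 are {1, 3, 4, 7, 9, 10, 11, 12, 16, 21, 25, 26, 27, 28, 30, 33, 34, 36}.

1,3,4,7,9,10,11,12,16,21,25,26,27,28,30,33,34,36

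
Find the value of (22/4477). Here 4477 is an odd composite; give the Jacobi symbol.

0

Pull out 2: since 4477 ≡ 5 (mod 8), (2/4477) = -1.
Reciprocity: 11 ≡ 3 and 4477 ≡ 1 (mod 4), so (11/4477) = +(4477/11).
Reduce top mod 11: now compute (0/11).
Top reduces to 0: gcd > 1, so the symbol is 0.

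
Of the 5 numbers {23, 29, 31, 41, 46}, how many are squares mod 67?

(23/67) = +1 → QR.
(29/67) = +1 → QR.
(31/67) = -1 → non-residue.
(41/67) = -1 → non-residue.
(46/67) = -1 → non-residue.
Total quadratic residues among the 5: 2.

2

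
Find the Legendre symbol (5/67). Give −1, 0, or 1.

Reciprocity: 5 ≡ 1 and 67 ≡ 3 (mod 4), so (5/67) = +(67/5).
Reduce top mod 5: now compute (2/5).
Pull out 2: since 5 ≡ 5 (mod 8), (2/5) = -1.
Reached (1/5) = 1. Collecting the sign flips along the way, the symbol is -1.

-1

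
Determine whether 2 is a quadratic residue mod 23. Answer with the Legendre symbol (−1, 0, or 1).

Pull out 2: since 23 ≡ 7 (mod 8), (2/23) = +1.
Reached (1/23) = 1. Collecting the sign flips along the way, the symbol is +1.

1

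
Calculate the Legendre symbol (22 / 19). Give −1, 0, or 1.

Euler's criterion: (22/19) ≡ 3^9 (mod 19).
3^2 ≡ 9 (mod 19)
3^4 ≡ 5 (mod 19)
3^8 ≡ 6 (mod 19)
3^9 = 3^(8+1) ≡ 18 (mod 19).
Result is 18 ≡ −1, so (22/19) = −1.

-1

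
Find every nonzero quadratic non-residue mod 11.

Square k = 1,…,5 (k and 11−k give the same square):
1²=1, 2²=4, 3²=9, 4²≡5, 5²≡3 (mod 11).
The residues are {1, 3, 4, 5, 9}; the non-residues are the remaining 5 nonzero classes.

2, 6, 7, 8, 10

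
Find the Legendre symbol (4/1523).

Pull out 2^2: since 1523 ≡ 3 (mod 8), (2/1523) = -1, so (2/1523)^2 = +1.
Reached (1/1523) = 1. Collecting the sign flips along the way, the symbol is +1.

1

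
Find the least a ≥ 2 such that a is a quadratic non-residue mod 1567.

3

(2/1567) = +1, so 2 is a residue.
(3/1567) = −1, so 3 is the smallest positive non-residue mod 1567.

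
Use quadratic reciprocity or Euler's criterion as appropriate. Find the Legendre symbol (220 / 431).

1

Pull out 2^2: since 431 ≡ 7 (mod 8), (2/431) = +1, so (2/431)^2 = +1.
Reciprocity: 55 ≡ 3 and 431 ≡ 3 (mod 4), so (55/431) = −(431/55).
Reduce top mod 55: now compute (46/55).
Pull out 2: since 55 ≡ 7 (mod 8), (2/55) = +1.
Reciprocity: 23 ≡ 3 and 55 ≡ 3 (mod 4), so (23/55) = −(55/23).
Reduce top mod 23: now compute (9/23).
Reciprocity: 9 ≡ 1 and 23 ≡ 3 (mod 4), so (9/23) = +(23/9).
Reduce top mod 9: now compute (5/9).
Reciprocity: 5 ≡ 1 and 9 ≡ 1 (mod 4), so (5/9) = +(9/5).
Reduce top mod 5: now compute (4/5).
Pull out 2^2: since 5 ≡ 5 (mod 8), (2/5) = -1, so (2/5)^2 = +1.
Reached (1/5) = 1. Collecting the sign flips along the way, the symbol is +1.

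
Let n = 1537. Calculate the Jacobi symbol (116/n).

Pull out 2^2: since 1537 ≡ 1 (mod 8), (2/1537) = +1, so (2/1537)^2 = +1.
Reciprocity: 29 ≡ 1 and 1537 ≡ 1 (mod 4), so (29/1537) = +(1537/29).
Reduce top mod 29: now compute (0/29).
Top reduces to 0: gcd > 1, so the symbol is 0.

0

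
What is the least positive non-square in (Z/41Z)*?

(2/41) = +1, so 2 is a residue.
(3/41) = −1, so 3 is the smallest positive non-residue mod 41.

3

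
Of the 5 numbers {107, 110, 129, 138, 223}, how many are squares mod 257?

(107/257) = -1 → non-residue.
(110/257) = -1 → non-residue.
(129/257) = +1 → QR.
(138/257) = -1 → non-residue.
(223/257) = +1 → QR.
Total quadratic residues among the 5: 2.

2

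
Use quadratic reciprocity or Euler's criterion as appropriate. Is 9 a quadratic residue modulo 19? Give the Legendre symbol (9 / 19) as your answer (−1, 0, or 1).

1

Reciprocity: 9 ≡ 1 and 19 ≡ 3 (mod 4), so (9/19) = +(19/9).
Reduce top mod 9: now compute (1/9).
Reached (1/9) = 1. Collecting the sign flips along the way, the symbol is +1.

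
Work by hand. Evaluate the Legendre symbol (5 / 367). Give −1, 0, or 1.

Euler's criterion: (5/367) ≡ 5^183 (mod 367).
5^2 ≡ 25 (mod 367)
5^4 ≡ 258 (mod 367)
5^8 ≡ 137 (mod 367)
5^16 ≡ 52 (mod 367)
5^32 ≡ 135 (mod 367)
5^64 ≡ 242 (mod 367)
5^128 ≡ 211 (mod 367)
5^183 = 5^(128+32+16+4+2+1) ≡ 366 (mod 367).
Result is 366 ≡ −1, so (5/367) = −1.

-1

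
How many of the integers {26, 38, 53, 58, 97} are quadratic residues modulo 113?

3

(26/113) = +1 → QR.
(38/113) = -1 → non-residue.
(53/113) = +1 → QR.
(58/113) = -1 → non-residue.
(97/113) = +1 → QR.
Total quadratic residues among the 5: 3.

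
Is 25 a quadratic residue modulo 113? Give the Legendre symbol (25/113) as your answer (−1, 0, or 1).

Euler's criterion: (25/113) ≡ 25^56 (mod 113).
25^2 ≡ 60 (mod 113)
25^4 ≡ 97 (mod 113)
25^8 ≡ 30 (mod 113)
25^16 ≡ 109 (mod 113)
25^32 ≡ 16 (mod 113)
25^56 = 25^(32+16+8) ≡ 1 (mod 113).
Result is 1, so (25/113) = 1.

1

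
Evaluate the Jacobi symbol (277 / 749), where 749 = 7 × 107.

-1

Reciprocity: 277 ≡ 1 and 749 ≡ 1 (mod 4), so (277/749) = +(749/277).
Reduce top mod 277: now compute (195/277).
Reciprocity: 195 ≡ 3 and 277 ≡ 1 (mod 4), so (195/277) = +(277/195).
Reduce top mod 195: now compute (82/195).
Pull out 2: since 195 ≡ 3 (mod 8), (2/195) = -1.
Reciprocity: 41 ≡ 1 and 195 ≡ 3 (mod 4), so (41/195) = +(195/41).
Reduce top mod 41: now compute (31/41).
Reciprocity: 31 ≡ 3 and 41 ≡ 1 (mod 4), so (31/41) = +(41/31).
Reduce top mod 31: now compute (10/31).
Pull out 2: since 31 ≡ 7 (mod 8), (2/31) = +1.
Reciprocity: 5 ≡ 1 and 31 ≡ 3 (mod 4), so (5/31) = +(31/5).
Reduce top mod 5: now compute (1/5).
Reached (1/5) = 1. Collecting the sign flips along the way, the symbol is -1.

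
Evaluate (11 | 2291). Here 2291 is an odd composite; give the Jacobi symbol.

-1

Reciprocity: 11 ≡ 3 and 2291 ≡ 3 (mod 4), so (11/2291) = −(2291/11).
Reduce top mod 11: now compute (3/11).
Reciprocity: 3 ≡ 3 and 11 ≡ 3 (mod 4), so (3/11) = −(11/3).
Reduce top mod 3: now compute (2/3).
Pull out 2: since 3 ≡ 3 (mod 8), (2/3) = -1.
Reached (1/3) = 1. Collecting the sign flips along the way, the symbol is -1.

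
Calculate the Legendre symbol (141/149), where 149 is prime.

Euler's criterion: (141/149) ≡ 141^74 (mod 149).
141^2 ≡ 64 (mod 149)
141^4 ≡ 73 (mod 149)
141^8 ≡ 114 (mod 149)
141^16 ≡ 33 (mod 149)
141^32 ≡ 46 (mod 149)
141^64 ≡ 30 (mod 149)
141^74 = 141^(64+8+2) ≡ 148 (mod 149).
Result is 148 ≡ −1, so (141/149) = −1.

-1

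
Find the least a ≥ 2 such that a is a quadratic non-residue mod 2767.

3

(2/2767) = +1, so 2 is a residue.
(3/2767) = −1, so 3 is the smallest positive non-residue mod 2767.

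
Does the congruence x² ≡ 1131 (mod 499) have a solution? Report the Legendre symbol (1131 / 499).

First reduce: 1131 ≡ 133 (mod 499).
Reciprocity: 133 ≡ 1 and 499 ≡ 3 (mod 4), so (133/499) = +(499/133).
Reduce top mod 133: now compute (100/133).
Pull out 2^2: since 133 ≡ 5 (mod 8), (2/133) = -1, so (2/133)^2 = +1.
Reciprocity: 25 ≡ 1 and 133 ≡ 1 (mod 4), so (25/133) = +(133/25).
Reduce top mod 25: now compute (8/25).
Pull out 2^3: since 25 ≡ 1 (mod 8), (2/25) = +1, so (2/25)^3 = +1.
Reached (1/25) = 1. Collecting the sign flips along the way, the symbol is +1.

1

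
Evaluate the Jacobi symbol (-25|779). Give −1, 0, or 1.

First reduce: -25 ≡ 754 (mod 779).
Pull out 2: since 779 ≡ 3 (mod 8), (2/779) = -1.
Reciprocity: 377 ≡ 1 and 779 ≡ 3 (mod 4), so (377/779) = +(779/377).
Reduce top mod 377: now compute (25/377).
Reciprocity: 25 ≡ 1 and 377 ≡ 1 (mod 4), so (25/377) = +(377/25).
Reduce top mod 25: now compute (2/25).
Pull out 2: since 25 ≡ 1 (mod 8), (2/25) = +1.
Reached (1/25) = 1. Collecting the sign flips along the way, the symbol is -1.

-1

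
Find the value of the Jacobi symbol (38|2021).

Pull out 2: since 2021 ≡ 5 (mod 8), (2/2021) = -1.
Reciprocity: 19 ≡ 3 and 2021 ≡ 1 (mod 4), so (19/2021) = +(2021/19).
Reduce top mod 19: now compute (7/19).
Reciprocity: 7 ≡ 3 and 19 ≡ 3 (mod 4), so (7/19) = −(19/7).
Reduce top mod 7: now compute (5/7).
Reciprocity: 5 ≡ 1 and 7 ≡ 3 (mod 4), so (5/7) = +(7/5).
Reduce top mod 5: now compute (2/5).
Pull out 2: since 5 ≡ 5 (mod 8), (2/5) = -1.
Reached (1/5) = 1. Collecting the sign flips along the way, the symbol is -1.

-1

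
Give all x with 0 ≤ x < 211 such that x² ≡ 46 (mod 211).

Since 211 ≡ 3 (mod 4), a square root of 46 is 46^((211+1)/4) = 46^53 mod 211.
Repeated squaring: 46^2≡6, 46^4≡36, 46^8≡30, 46^16≡56, 46^32≡182 (mod 211).
46^53 = 46^(32+16+4+1) ≡ 62 (mod 211).
Check: 62² = 3844 ≡ 46 (mod 211). The two roots are 62 and 149.

62, 149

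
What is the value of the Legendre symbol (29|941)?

1

Reciprocity: 29 ≡ 1 and 941 ≡ 1 (mod 4), so (29/941) = +(941/29).
Reduce top mod 29: now compute (13/29).
Reciprocity: 13 ≡ 1 and 29 ≡ 1 (mod 4), so (13/29) = +(29/13).
Reduce top mod 13: now compute (3/13).
Reciprocity: 3 ≡ 3 and 13 ≡ 1 (mod 4), so (3/13) = +(13/3).
Reduce top mod 3: now compute (1/3).
Reached (1/3) = 1. Collecting the sign flips along the way, the symbol is +1.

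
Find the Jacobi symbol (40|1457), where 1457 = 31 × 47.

-1

Pull out 2^3: since 1457 ≡ 1 (mod 8), (2/1457) = +1, so (2/1457)^3 = +1.
Reciprocity: 5 ≡ 1 and 1457 ≡ 1 (mod 4), so (5/1457) = +(1457/5).
Reduce top mod 5: now compute (2/5).
Pull out 2: since 5 ≡ 5 (mod 8), (2/5) = -1.
Reached (1/5) = 1. Collecting the sign flips along the way, the symbol is -1.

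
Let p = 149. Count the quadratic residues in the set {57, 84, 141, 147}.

(57/149) = -1 → non-residue.
(84/149) = -1 → non-residue.
(141/149) = -1 → non-residue.
(147/149) = -1 → non-residue.
Total quadratic residues among the 4: 0.

0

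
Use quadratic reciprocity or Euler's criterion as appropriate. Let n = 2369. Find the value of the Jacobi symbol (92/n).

Pull out 2^2: since 2369 ≡ 1 (mod 8), (2/2369) = +1, so (2/2369)^2 = +1.
Reciprocity: 23 ≡ 3 and 2369 ≡ 1 (mod 4), so (23/2369) = +(2369/23).
Reduce top mod 23: now compute (0/23).
Top reduces to 0: gcd > 1, so the symbol is 0.

0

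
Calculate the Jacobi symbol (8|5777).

1

Pull out 2^3: since 5777 ≡ 1 (mod 8), (2/5777) = +1, so (2/5777)^3 = +1.
Reached (1/5777) = 1. Collecting the sign flips along the way, the symbol is +1.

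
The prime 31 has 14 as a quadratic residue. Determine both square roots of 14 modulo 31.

13, 18

Since 31 ≡ 3 (mod 4), a square root of 14 is 14^((31+1)/4) = 14^8 mod 31.
Repeated squaring: 14^2≡10, 14^4≡7, 14^8≡18 (mod 31).
14^8 = 14^(8) ≡ 18 (mod 31).
Check: 18² = 324 ≡ 14 (mod 31). The two roots are 13 and 18.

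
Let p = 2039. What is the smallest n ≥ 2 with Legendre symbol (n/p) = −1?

(2/2039) = +1, so 2 is a residue.
(3/2039) = +1, so 3 is a residue.
(4/2039) = +1, so 4 is a residue.
(5/2039) = +1, so 5 is a residue.
(6/2039) = +1, so 6 is a residue.
(7/2039) = −1, so 7 is the smallest positive non-residue mod 2039.

7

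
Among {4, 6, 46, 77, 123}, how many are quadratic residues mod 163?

(4/163) = +1 → QR.
(6/163) = +1 → QR.
(46/163) = +1 → QR.
(77/163) = +1 → QR.
(123/163) = -1 → non-residue.
Total quadratic residues among the 5: 4.

4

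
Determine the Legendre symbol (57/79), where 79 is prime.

Reciprocity: 57 ≡ 1 and 79 ≡ 3 (mod 4), so (57/79) = +(79/57).
Reduce top mod 57: now compute (22/57).
Pull out 2: since 57 ≡ 1 (mod 8), (2/57) = +1.
Reciprocity: 11 ≡ 3 and 57 ≡ 1 (mod 4), so (11/57) = +(57/11).
Reduce top mod 11: now compute (2/11).
Pull out 2: since 11 ≡ 3 (mod 8), (2/11) = -1.
Reached (1/11) = 1. Collecting the sign flips along the way, the symbol is -1.

-1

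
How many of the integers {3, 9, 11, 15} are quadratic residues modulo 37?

(3/37) = +1 → QR.
(9/37) = +1 → QR.
(11/37) = +1 → QR.
(15/37) = -1 → non-residue.
Total quadratic residues among the 4: 3.

3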